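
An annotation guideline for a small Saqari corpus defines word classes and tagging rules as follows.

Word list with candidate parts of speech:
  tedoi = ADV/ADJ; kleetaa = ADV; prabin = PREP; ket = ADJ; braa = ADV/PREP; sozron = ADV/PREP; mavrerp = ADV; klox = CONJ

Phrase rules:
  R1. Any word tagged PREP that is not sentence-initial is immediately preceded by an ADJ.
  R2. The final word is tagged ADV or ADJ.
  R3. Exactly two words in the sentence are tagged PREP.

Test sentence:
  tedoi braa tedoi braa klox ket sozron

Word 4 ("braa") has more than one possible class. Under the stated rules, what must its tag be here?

Candidates per position — 1:tedoi {ADV,ADJ}; 2:braa {ADV,PREP}; 3:tedoi {ADV,ADJ}; 4:braa {ADV,PREP}; 5:klox {CONJ}; 6:ket {ADJ}; 7:sozron {ADV,PREP}.
At position 7, choosing PREP makes rule 2 impossible to satisfy; hence ADV.
At position 2, choosing ADV makes rule 3 impossible to satisfy; hence PREP.
At position 4, choosing ADV makes rule 3 impossible to satisfy; hence PREP.
At position 1, choosing ADV makes rule 1 impossible to satisfy; hence ADJ.
At position 3, choosing ADV makes rule 1 impossible to satisfy; hence ADJ.
The unique satisfying tagging is: ADJ PREP ADJ PREP CONJ ADJ ADV.
Verifying each rule — rule 1 holds; rule 2 holds; rule 3 holds.

PREP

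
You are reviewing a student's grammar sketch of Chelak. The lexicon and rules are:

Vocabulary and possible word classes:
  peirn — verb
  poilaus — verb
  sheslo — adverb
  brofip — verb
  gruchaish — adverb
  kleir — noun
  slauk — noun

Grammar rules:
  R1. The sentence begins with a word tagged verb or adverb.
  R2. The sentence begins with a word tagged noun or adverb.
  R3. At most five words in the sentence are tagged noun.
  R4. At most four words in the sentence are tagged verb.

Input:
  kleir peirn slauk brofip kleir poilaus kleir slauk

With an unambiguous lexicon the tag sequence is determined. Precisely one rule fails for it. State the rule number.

1

Fixed tagging: noun verb noun verb noun verb noun noun.
Rule check: R1 fail, R2 pass, R3 pass, R4 pass.
Only rule 1 fails.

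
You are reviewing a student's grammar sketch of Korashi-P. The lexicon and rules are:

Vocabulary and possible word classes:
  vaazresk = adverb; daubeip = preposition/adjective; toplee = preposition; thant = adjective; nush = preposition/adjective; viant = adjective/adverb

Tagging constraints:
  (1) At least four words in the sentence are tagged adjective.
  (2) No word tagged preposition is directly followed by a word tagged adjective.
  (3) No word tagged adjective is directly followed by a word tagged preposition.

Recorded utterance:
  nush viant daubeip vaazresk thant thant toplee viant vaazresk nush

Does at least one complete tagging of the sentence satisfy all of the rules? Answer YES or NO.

NO

Candidates per position — 1:nush {preposition,adjective}; 2:viant {adjective,adverb}; 3:daubeip {preposition,adjective}; 4:vaazresk {adverb}; 5:thant {adjective}; 6:thant {adjective}; 7:toplee {preposition}; 8:viant {adjective,adverb}; 9:vaazresk {adverb}; 10:nush {preposition,adjective}.
Rule 3 cannot be satisfied by any choice of tags from the lexicon.
So there is no consistent tagging.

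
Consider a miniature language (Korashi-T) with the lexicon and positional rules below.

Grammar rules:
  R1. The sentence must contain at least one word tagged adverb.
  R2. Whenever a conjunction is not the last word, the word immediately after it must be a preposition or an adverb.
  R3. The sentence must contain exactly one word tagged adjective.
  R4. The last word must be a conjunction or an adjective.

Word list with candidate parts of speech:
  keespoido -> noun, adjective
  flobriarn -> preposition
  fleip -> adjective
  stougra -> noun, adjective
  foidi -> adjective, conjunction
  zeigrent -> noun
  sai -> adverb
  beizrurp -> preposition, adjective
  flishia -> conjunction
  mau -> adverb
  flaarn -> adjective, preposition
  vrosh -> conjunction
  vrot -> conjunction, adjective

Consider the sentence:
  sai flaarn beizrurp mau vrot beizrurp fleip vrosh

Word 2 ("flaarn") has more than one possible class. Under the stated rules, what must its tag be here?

Candidates per position — 1:sai {adverb}; 2:flaarn {adjective,preposition}; 3:beizrurp {preposition,adjective}; 4:mau {adverb}; 5:vrot {conjunction,adjective}; 6:beizrurp {preposition,adjective}; 7:fleip {adjective}; 8:vrosh {conjunction}.
If word 2 were adjective, no tagging could satisfy rule 3; so word 2 is preposition.
If word 3 were adjective, no tagging could satisfy rule 3; so word 3 is preposition.
If word 5 were adjective, no tagging could satisfy rule 3; so word 5 is conjunction.
If word 6 were adjective, no tagging could satisfy rule 2; so word 6 is preposition.
That leaves exactly one tagging: adverb preposition preposition adverb conjunction preposition adjective conjunction.
Check: rule 1 ✓; rule 2 ✓; rule 3 ✓; rule 4 ✓.

preposition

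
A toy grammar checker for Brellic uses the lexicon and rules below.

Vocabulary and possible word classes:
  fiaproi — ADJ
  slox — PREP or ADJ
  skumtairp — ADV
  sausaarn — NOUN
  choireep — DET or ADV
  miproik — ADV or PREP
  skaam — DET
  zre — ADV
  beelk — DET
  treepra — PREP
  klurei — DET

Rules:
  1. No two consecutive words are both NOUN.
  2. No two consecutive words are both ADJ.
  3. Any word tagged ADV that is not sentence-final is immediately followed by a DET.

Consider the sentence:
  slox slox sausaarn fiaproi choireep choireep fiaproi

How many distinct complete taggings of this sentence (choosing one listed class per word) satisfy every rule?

Candidates per position — 1:slox {PREP,ADJ}; 2:slox {PREP,ADJ}; 3:sausaarn {NOUN}; 4:fiaproi {ADJ}; 5:choireep {DET,ADV}; 6:choireep {DET,ADV}; 7:fiaproi {ADJ}.
There are 16 candidate sequences in total.
Checking each against the rules leaves 6 sequences.
Count = 6.

6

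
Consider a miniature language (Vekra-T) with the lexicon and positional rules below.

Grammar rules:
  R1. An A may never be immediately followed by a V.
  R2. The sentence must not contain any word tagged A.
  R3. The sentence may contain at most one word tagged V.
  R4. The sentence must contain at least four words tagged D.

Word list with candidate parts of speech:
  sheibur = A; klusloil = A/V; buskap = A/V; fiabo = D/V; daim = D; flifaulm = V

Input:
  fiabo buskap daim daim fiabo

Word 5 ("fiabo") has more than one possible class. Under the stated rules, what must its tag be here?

Candidates per position — 1:fiabo {D,V}; 2:buskap {A,V}; 3:daim {D}; 4:daim {D}; 5:fiabo {D,V}.
At position 1, choosing V makes rule 4 impossible to satisfy; hence D.
At position 2, choosing A makes rule 2 impossible to satisfy; hence V.
At position 5, choosing V makes rule 3 impossible to satisfy; hence D.
The only consistent sequence is: D V D D D.
Checking: rule 1 ok; rule 2 ok; rule 3 ok; rule 4 ok.

D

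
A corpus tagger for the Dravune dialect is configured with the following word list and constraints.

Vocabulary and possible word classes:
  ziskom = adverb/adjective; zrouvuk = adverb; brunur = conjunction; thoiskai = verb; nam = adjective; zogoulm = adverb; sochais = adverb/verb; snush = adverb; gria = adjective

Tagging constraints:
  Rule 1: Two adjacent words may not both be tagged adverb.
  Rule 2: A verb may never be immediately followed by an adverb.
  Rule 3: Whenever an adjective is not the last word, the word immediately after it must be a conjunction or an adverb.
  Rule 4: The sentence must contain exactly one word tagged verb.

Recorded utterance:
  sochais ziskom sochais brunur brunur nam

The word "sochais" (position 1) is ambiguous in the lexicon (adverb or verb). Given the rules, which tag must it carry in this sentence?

Candidates per position — 1:sochais {adverb,verb}; 2:ziskom {adverb,adjective}; 3:sochais {adverb,verb}; 4:brunur {conjunction}; 5:brunur {conjunction}; 6:nam {adjective}.
Position 1: the remaining choice is settled jointly with positions 2, 3 — only verb at position 1 is part of a tagging that satisfies every rule.
That leaves exactly one tagging: verb adjective adverb conjunction conjunction adjective.
Check: rule 1 ok; rule 2 ok; rule 3 ok; rule 4 ok.

verb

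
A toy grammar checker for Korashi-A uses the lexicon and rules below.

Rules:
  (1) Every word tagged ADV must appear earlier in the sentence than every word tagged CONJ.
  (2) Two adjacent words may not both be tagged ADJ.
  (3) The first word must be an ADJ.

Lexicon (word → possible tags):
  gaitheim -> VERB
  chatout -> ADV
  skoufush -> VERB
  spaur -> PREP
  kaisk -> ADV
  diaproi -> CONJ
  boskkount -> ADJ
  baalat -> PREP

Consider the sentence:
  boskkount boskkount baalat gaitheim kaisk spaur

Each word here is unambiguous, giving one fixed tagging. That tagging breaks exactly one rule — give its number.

2

Fixed tagging: ADJ ADJ PREP VERB ADV PREP.
Rule check: R1 holds, R2 violated, R3 holds.
Only rule 2 fails.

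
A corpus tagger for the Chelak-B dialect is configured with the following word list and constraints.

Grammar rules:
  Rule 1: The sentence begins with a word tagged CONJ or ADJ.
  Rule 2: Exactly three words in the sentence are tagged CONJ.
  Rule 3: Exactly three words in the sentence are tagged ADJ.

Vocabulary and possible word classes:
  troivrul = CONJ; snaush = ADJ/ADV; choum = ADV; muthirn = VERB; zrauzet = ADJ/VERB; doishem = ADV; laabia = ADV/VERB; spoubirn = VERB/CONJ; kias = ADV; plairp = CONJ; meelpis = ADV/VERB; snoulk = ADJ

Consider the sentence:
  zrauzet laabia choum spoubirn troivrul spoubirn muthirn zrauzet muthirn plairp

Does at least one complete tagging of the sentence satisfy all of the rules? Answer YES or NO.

NO

Candidates per position — 1:zrauzet {ADJ,VERB}; 2:laabia {ADV,VERB}; 3:choum {ADV}; 4:spoubirn {VERB,CONJ}; 5:troivrul {CONJ}; 6:spoubirn {VERB,CONJ}; 7:muthirn {VERB}; 8:zrauzet {ADJ,VERB}; 9:muthirn {VERB}; 10:plairp {CONJ}.
Rule 3 cannot be satisfied by any choice of tags from the lexicon.
So there is no consistent tagging.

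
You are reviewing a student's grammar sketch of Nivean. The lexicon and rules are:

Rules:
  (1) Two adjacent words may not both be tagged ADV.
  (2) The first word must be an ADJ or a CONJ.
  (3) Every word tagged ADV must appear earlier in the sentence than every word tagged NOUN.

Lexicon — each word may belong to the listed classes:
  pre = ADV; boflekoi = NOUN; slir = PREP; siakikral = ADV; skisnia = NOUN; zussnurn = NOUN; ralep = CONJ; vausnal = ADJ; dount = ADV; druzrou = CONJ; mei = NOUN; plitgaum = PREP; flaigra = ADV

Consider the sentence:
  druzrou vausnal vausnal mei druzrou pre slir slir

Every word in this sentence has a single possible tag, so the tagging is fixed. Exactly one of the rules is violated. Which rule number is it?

3

Fixed tagging: CONJ ADJ ADJ NOUN CONJ ADV PREP PREP.
Applying the rules: R1 ok, R2 ok, R3 fails.
Only rule 3 fails.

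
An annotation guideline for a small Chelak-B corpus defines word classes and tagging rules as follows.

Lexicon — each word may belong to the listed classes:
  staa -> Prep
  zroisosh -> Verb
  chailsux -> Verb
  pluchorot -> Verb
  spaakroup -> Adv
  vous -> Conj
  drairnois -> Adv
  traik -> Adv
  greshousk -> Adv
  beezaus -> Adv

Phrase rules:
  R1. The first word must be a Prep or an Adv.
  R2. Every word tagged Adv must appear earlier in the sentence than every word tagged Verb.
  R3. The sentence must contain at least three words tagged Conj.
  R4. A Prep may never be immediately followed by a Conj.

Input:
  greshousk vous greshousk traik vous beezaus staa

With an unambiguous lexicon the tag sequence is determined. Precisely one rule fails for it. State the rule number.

3

Fixed tagging: Adv Conj Adv Adv Conj Adv Prep.
Checking each rule: R1 ok, R2 ok, R3 fails, R4 ok.
Only rule 3 fails.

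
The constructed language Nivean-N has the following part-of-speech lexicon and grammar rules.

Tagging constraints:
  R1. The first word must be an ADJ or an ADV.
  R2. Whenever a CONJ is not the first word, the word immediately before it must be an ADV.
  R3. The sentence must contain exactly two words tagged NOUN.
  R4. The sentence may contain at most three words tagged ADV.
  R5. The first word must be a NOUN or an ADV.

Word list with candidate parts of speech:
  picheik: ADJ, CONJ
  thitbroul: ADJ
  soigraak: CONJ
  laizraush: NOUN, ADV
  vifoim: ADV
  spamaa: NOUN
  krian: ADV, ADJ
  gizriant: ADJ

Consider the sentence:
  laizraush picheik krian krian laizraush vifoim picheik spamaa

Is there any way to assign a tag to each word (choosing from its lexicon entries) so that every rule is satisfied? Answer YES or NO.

YES

Candidates per position — 1:laizraush {NOUN,ADV}; 2:picheik {ADJ,CONJ}; 3:krian {ADV,ADJ}; 4:krian {ADV,ADJ}; 5:laizraush {NOUN,ADV}; 6:vifoim {ADV}; 7:picheik {ADJ,CONJ}; 8:spamaa {NOUN}.
One satisfying assignment: ADV CONJ ADV ADJ NOUN ADV CONJ NOUN.
Verifying each rule — rule 1 satisfied; rule 2 satisfied; rule 3 satisfied; rule 4 satisfied; rule 5 satisfied.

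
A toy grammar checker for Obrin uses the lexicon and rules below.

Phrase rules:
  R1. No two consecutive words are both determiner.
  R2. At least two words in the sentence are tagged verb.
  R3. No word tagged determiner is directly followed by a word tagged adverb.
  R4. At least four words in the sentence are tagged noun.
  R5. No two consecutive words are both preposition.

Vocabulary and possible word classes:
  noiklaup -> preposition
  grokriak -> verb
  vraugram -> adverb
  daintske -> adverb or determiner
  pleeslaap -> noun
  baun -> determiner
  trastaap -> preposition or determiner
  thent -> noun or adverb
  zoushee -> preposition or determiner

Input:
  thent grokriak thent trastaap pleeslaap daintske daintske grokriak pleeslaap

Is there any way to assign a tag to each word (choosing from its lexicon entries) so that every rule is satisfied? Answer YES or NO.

YES

Candidates per position — 1:thent {noun,adverb}; 2:grokriak {verb}; 3:thent {noun,adverb}; 4:trastaap {preposition,determiner}; 5:pleeslaap {noun}; 6:daintske {adverb,determiner}; 7:daintske {adverb,determiner}; 8:grokriak {verb}; 9:pleeslaap {noun}.
One satisfying assignment: noun verb noun determiner noun adverb determiner verb noun.
Check: rule 1 ok; rule 2 ok; rule 3 ok; rule 4 ok; rule 5 ok.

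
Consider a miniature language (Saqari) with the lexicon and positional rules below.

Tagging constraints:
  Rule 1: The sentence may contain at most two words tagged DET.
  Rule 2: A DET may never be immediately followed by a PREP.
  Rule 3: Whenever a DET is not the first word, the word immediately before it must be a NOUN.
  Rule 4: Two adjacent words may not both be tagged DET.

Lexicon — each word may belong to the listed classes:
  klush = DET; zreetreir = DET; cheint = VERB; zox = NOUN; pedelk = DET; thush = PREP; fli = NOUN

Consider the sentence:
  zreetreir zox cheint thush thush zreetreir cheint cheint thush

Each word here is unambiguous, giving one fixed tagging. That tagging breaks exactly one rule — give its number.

Fixed tagging: DET NOUN VERB PREP PREP DET VERB VERB PREP.
Applying the rules: R1 pass, R2 pass, R3 fail, R4 pass.
Only rule 3 fails.

3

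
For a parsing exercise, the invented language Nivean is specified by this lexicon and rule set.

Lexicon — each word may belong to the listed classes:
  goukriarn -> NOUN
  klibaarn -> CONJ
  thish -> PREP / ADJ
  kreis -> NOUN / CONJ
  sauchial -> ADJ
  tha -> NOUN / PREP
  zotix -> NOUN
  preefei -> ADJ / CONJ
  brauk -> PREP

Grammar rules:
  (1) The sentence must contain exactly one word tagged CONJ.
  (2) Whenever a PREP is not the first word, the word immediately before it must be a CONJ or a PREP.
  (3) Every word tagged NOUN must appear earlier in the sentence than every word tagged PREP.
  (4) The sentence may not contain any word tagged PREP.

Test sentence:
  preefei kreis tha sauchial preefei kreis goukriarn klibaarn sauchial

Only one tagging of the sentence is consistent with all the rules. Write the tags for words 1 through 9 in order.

ADJ NOUN NOUN ADJ ADJ NOUN NOUN CONJ ADJ

Candidates per position — 1:preefei {ADJ,CONJ}; 2:kreis {NOUN,CONJ}; 3:tha {NOUN,PREP}; 4:sauchial {ADJ}; 5:preefei {ADJ,CONJ}; 6:kreis {NOUN,CONJ}; 7:goukriarn {NOUN}; 8:klibaarn {CONJ}; 9:sauchial {ADJ}.
Word 1 cannot be CONJ — rule 1 would then fail for every completion. It is ADJ.
Word 2 cannot be CONJ — rule 1 would then fail for every completion. It is NOUN.
Word 3 cannot be PREP — rule 2 would then fail for every completion. It is NOUN.
Word 5 cannot be CONJ — rule 1 would then fail for every completion. It is ADJ.
Word 6 cannot be CONJ — rule 1 would then fail for every completion. It is NOUN.
That leaves exactly one tagging: ADJ NOUN NOUN ADJ ADJ NOUN NOUN CONJ ADJ.
Check: rule 1 ok; rule 2 ok; rule 3 ok; rule 4 ok.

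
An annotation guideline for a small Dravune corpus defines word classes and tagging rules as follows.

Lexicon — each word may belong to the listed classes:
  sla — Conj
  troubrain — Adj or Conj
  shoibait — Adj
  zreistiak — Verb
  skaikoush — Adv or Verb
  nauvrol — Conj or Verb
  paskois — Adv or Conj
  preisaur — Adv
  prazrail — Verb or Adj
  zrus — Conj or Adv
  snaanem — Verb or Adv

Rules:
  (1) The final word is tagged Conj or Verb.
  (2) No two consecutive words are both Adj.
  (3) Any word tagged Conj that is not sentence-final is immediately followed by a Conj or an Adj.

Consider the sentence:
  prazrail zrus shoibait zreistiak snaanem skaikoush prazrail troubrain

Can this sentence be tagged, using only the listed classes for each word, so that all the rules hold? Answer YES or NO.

Candidates per position — 1:prazrail {Verb,Adj}; 2:zrus {Conj,Adv}; 3:shoibait {Adj}; 4:zreistiak {Verb}; 5:snaanem {Verb,Adv}; 6:skaikoush {Adv,Verb}; 7:prazrail {Verb,Adj}; 8:troubrain {Adj,Conj}.
One satisfying assignment: Verb Adv Adj Verb Adv Verb Verb Conj.
Verifying each rule — rule 1 ✓; rule 2 ✓; rule 3 ✓.

YES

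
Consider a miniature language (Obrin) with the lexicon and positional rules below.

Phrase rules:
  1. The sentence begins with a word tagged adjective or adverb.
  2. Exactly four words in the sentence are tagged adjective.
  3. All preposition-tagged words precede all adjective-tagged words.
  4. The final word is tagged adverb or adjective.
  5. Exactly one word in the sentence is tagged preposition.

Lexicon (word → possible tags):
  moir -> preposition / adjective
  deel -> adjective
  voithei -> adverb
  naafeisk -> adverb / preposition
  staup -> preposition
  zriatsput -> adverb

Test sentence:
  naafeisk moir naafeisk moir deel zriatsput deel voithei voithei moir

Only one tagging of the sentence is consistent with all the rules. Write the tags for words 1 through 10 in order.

adverb preposition adverb adjective adjective adverb adjective adverb adverb adjective

Candidates per position — 1:naafeisk {adverb,preposition}; 2:moir {preposition,adjective}; 3:naafeisk {adverb,preposition}; 4:moir {preposition,adjective}; 5:deel {adjective}; 6:zriatsput {adverb}; 7:deel {adjective}; 8:voithei {adverb}; 9:voithei {adverb}; 10:moir {preposition,adjective}.
Position 1: tagging it preposition would leave rule 1 unsatisfiable, so it must be adverb.
Position 10: tagging it preposition would leave rule 3 unsatisfiable, so it must be adjective.
The remaining ambiguous positions (2, 3, 4) are resolved jointly — only one combination satisfies every rule.
So the tagging must be: adverb preposition adverb adjective adjective adverb adjective adverb adverb adjective.
Verifying each rule — rule 1 ok; rule 2 ok; rule 3 ok; rule 4 ok; rule 5 ok.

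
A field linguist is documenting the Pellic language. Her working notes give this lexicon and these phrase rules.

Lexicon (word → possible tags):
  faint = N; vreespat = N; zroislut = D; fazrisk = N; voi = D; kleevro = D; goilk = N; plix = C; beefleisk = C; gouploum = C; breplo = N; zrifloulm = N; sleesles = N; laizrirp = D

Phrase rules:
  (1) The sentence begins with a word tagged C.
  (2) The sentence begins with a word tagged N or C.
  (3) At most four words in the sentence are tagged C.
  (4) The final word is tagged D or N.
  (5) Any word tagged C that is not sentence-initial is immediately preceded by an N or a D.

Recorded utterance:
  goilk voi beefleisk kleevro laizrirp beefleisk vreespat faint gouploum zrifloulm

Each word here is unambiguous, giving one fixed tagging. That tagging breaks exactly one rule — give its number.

1

Fixed tagging: N D C D D C N N C N.
Rule check: R1 fail, R2 pass, R3 pass, R4 pass, R5 pass.
Only rule 1 fails.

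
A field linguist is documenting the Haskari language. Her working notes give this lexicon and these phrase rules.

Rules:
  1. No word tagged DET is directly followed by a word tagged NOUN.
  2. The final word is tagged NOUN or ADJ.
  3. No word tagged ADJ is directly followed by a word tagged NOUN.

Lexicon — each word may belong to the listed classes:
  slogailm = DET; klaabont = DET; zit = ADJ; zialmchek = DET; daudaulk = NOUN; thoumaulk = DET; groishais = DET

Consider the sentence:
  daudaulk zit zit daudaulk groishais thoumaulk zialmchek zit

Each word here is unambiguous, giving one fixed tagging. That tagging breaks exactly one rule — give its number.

3

Fixed tagging: NOUN ADJ ADJ NOUN DET DET DET ADJ.
Applying the rules: R1 pass, R2 pass, R3 fail.
Only rule 3 fails.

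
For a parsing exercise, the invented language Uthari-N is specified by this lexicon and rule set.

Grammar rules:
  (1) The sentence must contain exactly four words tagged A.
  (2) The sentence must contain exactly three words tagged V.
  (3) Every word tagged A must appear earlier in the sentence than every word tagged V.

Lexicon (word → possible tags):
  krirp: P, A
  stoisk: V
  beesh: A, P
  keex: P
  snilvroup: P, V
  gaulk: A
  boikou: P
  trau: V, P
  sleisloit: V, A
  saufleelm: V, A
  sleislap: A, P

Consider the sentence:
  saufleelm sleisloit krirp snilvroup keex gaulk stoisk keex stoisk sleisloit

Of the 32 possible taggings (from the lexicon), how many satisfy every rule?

Candidates per position — 1:saufleelm {V,A}; 2:sleisloit {V,A}; 3:krirp {P,A}; 4:snilvroup {P,V}; 5:keex {P}; 6:gaulk {A}; 7:stoisk {V}; 8:keex {P}; 9:stoisk {V}; 10:sleisloit {V,A}.
There are 32 candidate sequences in total.
The sequences that satisfy every rule: A A A P P A V P V V.
Count = 1.

1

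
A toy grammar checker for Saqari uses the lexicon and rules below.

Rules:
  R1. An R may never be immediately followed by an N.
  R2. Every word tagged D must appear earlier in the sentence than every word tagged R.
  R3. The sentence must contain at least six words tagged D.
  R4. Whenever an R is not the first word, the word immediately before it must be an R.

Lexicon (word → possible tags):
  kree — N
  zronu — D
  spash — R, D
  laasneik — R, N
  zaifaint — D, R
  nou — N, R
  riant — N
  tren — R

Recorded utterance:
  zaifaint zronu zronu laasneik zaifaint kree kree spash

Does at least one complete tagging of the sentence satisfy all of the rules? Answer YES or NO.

Candidates per position — 1:zaifaint {D,R}; 2:zronu {D}; 3:zronu {D}; 4:laasneik {R,N}; 5:zaifaint {D,R}; 6:kree {N}; 7:kree {N}; 8:spash {R,D}.
Rule 3 cannot be satisfied by any choice of tags from the lexicon.
So there is no consistent tagging.

NO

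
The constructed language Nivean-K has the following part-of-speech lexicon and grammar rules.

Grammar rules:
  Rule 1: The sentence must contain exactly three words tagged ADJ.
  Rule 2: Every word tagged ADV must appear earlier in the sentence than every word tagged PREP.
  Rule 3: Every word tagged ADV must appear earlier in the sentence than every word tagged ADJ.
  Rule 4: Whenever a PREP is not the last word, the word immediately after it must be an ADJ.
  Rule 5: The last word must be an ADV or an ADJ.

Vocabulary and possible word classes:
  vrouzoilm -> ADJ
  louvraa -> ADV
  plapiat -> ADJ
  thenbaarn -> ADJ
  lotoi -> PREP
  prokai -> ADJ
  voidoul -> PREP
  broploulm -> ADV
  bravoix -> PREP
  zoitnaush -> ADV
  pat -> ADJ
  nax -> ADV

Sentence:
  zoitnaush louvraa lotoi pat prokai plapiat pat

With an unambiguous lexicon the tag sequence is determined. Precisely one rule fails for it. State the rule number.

1

Fixed tagging: ADV ADV PREP ADJ ADJ ADJ ADJ.
Checking each rule: R1 ✗, R2 ✓, R3 ✓, R4 ✓, R5 ✓.
Only rule 1 fails.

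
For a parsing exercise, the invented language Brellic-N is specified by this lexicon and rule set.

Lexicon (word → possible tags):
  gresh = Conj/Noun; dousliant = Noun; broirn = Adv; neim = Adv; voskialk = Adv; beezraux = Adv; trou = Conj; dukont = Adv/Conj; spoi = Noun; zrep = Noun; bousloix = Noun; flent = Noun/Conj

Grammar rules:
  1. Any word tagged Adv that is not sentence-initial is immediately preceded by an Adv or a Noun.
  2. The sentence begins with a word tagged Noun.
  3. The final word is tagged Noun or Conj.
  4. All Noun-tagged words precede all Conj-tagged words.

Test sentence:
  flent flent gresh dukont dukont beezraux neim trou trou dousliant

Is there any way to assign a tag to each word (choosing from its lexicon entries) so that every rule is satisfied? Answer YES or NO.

NO

Candidates per position — 1:flent {Noun,Conj}; 2:flent {Noun,Conj}; 3:gresh {Conj,Noun}; 4:dukont {Adv,Conj}; 5:dukont {Adv,Conj}; 6:beezraux {Adv}; 7:neim {Adv}; 8:trou {Conj}; 9:trou {Conj}; 10:dousliant {Noun}.
Rule 4 cannot be satisfied by any choice of tags from the lexicon.
So there is no consistent tagging.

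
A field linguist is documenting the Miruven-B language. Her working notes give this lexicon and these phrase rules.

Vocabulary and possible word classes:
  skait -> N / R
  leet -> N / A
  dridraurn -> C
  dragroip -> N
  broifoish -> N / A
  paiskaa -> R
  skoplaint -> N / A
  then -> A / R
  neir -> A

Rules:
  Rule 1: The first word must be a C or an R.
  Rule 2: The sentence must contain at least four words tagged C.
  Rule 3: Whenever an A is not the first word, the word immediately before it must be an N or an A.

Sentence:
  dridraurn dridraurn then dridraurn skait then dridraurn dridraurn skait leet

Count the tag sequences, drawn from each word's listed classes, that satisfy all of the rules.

Candidates per position — 1:dridraurn {C}; 2:dridraurn {C}; 3:then {A,R}; 4:dridraurn {C}; 5:skait {N,R}; 6:then {A,R}; 7:dridraurn {C}; 8:dridraurn {C}; 9:skait {N,R}; 10:leet {N,A}.
There are 32 candidate sequences in total.
Checking each against the rules leaves 9 sequences.
Count = 9.

9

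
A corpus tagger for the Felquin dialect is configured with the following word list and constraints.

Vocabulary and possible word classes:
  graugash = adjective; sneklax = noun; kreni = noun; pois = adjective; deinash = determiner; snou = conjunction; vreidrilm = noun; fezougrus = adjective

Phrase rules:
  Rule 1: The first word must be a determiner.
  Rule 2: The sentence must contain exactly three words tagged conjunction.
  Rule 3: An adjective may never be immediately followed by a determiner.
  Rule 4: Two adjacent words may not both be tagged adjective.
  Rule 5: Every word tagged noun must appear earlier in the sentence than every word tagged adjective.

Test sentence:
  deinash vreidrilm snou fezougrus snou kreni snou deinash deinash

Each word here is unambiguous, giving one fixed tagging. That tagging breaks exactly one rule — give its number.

5

Fixed tagging: determiner noun conjunction adjective conjunction noun conjunction determiner determiner.
Rule check: R1 holds, R2 holds, R3 holds, R4 holds, R5 violated.
Only rule 5 fails.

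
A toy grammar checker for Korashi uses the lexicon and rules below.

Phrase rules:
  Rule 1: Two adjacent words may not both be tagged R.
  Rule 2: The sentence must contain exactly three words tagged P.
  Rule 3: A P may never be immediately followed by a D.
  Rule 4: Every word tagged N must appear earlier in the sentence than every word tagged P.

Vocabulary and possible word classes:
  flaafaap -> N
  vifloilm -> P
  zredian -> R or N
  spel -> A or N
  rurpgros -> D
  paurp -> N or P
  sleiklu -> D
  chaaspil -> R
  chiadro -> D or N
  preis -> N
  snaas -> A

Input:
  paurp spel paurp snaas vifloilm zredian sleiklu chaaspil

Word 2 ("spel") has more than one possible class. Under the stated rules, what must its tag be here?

Candidates per position — 1:paurp {N,P}; 2:spel {A,N}; 3:paurp {N,P}; 4:snaas {A}; 5:vifloilm {P}; 6:zredian {R,N}; 7:sleiklu {D}; 8:chaaspil {R}.
At position 1, choosing N makes rule 2 impossible to satisfy; hence P.
At position 2, choosing N makes rule 4 impossible to satisfy; hence A.
At position 3, choosing N makes rule 2 impossible to satisfy; hence P.
At position 6, choosing N makes rule 4 impossible to satisfy; hence R.
So the tagging must be: P A P A P R D R.
Checking: rule 1 ok; rule 2 ok; rule 3 ok; rule 4 ok.

A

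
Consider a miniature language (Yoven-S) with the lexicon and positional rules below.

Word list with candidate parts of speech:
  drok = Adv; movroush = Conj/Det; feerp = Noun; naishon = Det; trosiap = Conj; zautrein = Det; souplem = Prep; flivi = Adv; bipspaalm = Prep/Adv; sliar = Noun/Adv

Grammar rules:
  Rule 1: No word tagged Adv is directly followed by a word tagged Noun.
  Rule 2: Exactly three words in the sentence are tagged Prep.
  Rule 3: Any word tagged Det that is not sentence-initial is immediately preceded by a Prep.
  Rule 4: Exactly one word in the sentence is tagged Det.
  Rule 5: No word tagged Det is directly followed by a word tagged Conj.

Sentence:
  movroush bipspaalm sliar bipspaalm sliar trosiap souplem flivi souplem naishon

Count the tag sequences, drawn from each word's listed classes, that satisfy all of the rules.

4

Candidates per position — 1:movroush {Conj,Det}; 2:bipspaalm {Prep,Adv}; 3:sliar {Noun,Adv}; 4:bipspaalm {Prep,Adv}; 5:sliar {Noun,Adv}; 6:trosiap {Conj}; 7:souplem {Prep}; 8:flivi {Adv}; 9:souplem {Prep}; 10:naishon {Det}.
There are 32 candidate sequences in total.
The sequences that satisfy every rule: Conj Prep Noun Adv Adv Conj Prep Adv Prep Det; Conj Prep Adv Adv Adv Conj Prep Adv Prep Det; Conj Adv Adv Prep Noun Conj Prep Adv Prep Det; Conj Adv Adv Prep Adv Conj Prep Adv Prep Det.
Count = 4.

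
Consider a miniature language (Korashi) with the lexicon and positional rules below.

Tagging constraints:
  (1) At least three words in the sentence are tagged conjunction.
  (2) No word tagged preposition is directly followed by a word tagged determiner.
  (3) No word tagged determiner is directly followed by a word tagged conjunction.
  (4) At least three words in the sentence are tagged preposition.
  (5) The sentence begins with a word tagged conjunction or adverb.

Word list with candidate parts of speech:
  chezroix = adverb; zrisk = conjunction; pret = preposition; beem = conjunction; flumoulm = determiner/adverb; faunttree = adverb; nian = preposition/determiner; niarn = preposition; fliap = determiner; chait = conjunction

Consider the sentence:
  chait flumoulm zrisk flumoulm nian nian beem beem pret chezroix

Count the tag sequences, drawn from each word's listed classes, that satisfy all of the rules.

2

Candidates per position — 1:chait {conjunction}; 2:flumoulm {determiner,adverb}; 3:zrisk {conjunction}; 4:flumoulm {determiner,adverb}; 5:nian {preposition,determiner}; 6:nian {preposition,determiner}; 7:beem {conjunction}; 8:beem {conjunction}; 9:pret {preposition}; 10:chezroix {adverb}.
There are 16 candidate sequences in total.
The sequences that satisfy every rule: conjunction adverb conjunction determiner preposition preposition conjunction conjunction preposition adverb; conjunction adverb conjunction adverb preposition preposition conjunction conjunction preposition adverb.
Count = 2.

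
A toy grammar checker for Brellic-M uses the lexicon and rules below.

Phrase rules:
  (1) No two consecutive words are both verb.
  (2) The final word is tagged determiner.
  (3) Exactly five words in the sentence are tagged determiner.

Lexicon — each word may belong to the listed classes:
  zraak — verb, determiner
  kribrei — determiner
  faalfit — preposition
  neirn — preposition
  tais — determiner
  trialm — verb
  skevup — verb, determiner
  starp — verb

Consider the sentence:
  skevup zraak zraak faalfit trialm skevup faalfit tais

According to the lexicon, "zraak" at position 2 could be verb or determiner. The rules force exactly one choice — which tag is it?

determiner

Candidates per position — 1:skevup {verb,determiner}; 2:zraak {verb,determiner}; 3:zraak {verb,determiner}; 4:faalfit {preposition}; 5:trialm {verb}; 6:skevup {verb,determiner}; 7:faalfit {preposition}; 8:tais {determiner}.
Position 1: verb is ruled out by rule 3; that leaves determiner.
Position 2: verb is ruled out by rule 3; that leaves determiner.
Position 3: verb is ruled out by rule 3; that leaves determiner.
Position 6: verb is ruled out by rule 1; that leaves determiner.
The unique satisfying tagging is: determiner determiner determiner preposition verb determiner preposition determiner.
Rule-by-rule: rule 1 holds; rule 2 holds; rule 3 holds.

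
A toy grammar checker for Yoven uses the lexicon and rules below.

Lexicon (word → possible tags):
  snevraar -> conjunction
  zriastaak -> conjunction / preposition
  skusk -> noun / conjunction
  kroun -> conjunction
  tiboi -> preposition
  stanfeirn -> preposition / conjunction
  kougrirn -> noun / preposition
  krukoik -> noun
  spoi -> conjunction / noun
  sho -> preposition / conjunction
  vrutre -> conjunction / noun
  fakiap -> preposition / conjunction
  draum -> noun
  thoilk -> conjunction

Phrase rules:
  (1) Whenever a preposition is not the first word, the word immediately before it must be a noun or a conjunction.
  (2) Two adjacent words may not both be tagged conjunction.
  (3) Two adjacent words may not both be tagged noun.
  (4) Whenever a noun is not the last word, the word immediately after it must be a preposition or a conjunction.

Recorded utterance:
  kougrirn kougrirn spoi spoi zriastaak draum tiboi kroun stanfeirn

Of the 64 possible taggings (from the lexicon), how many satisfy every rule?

5

Candidates per position — 1:kougrirn {noun,preposition}; 2:kougrirn {noun,preposition}; 3:spoi {conjunction,noun}; 4:spoi {conjunction,noun}; 5:zriastaak {conjunction,preposition}; 6:draum {noun}; 7:tiboi {preposition}; 8:kroun {conjunction}; 9:stanfeirn {preposition,conjunction}.
There are 64 candidate sequences in total.
The sequences that satisfy every rule: noun preposition conjunction noun conjunction noun preposition conjunction preposition; noun preposition conjunction noun preposition noun preposition conjunction preposition; noun preposition noun conjunction preposition noun preposition conjunction preposition; preposition noun conjunction noun conjunction noun preposition conjunction preposition; preposition noun conjunction noun preposition noun preposition conjunction preposition.
Count = 5.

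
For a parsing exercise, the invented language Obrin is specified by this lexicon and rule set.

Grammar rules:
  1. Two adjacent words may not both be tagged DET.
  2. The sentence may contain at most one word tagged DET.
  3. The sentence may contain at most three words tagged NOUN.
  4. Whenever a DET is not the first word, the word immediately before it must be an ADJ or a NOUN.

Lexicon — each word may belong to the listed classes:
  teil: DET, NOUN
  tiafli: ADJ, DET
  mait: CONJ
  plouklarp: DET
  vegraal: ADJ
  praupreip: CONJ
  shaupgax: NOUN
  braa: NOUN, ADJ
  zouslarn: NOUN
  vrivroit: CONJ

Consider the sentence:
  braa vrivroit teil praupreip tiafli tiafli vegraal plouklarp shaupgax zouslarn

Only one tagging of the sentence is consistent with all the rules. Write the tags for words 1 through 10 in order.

ADJ CONJ NOUN CONJ ADJ ADJ ADJ DET NOUN NOUN

Candidates per position — 1:braa {NOUN,ADJ}; 2:vrivroit {CONJ}; 3:teil {DET,NOUN}; 4:praupreip {CONJ}; 5:tiafli {ADJ,DET}; 6:tiafli {ADJ,DET}; 7:vegraal {ADJ}; 8:plouklarp {DET}; 9:shaupgax {NOUN}; 10:zouslarn {NOUN}.
At position 3, choosing DET makes rule 2 impossible to satisfy; hence NOUN.
At position 5, choosing DET makes rule 2 impossible to satisfy; hence ADJ.
At position 6, choosing DET makes rule 2 impossible to satisfy; hence ADJ.
At position 1, choosing NOUN makes rule 3 impossible to satisfy; hence ADJ.
The unique satisfying tagging is: ADJ CONJ NOUN CONJ ADJ ADJ ADJ DET NOUN NOUN.
Verifying each rule — rule 1 satisfied; rule 2 satisfied; rule 3 satisfied; rule 4 satisfied.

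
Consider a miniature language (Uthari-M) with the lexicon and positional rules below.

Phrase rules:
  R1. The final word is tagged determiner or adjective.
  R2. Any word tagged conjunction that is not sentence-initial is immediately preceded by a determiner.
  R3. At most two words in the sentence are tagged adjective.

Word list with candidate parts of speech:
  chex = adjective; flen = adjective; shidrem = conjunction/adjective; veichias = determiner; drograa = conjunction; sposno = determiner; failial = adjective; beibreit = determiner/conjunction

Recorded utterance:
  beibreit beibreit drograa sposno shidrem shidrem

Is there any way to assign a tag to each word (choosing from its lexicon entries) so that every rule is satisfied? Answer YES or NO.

YES

Candidates per position — 1:beibreit {determiner,conjunction}; 2:beibreit {determiner,conjunction}; 3:drograa {conjunction}; 4:sposno {determiner}; 5:shidrem {conjunction,adjective}; 6:shidrem {conjunction,adjective}.
One satisfying assignment: conjunction determiner conjunction determiner adjective adjective.
Rule-by-rule: rule 1 holds; rule 2 holds; rule 3 holds.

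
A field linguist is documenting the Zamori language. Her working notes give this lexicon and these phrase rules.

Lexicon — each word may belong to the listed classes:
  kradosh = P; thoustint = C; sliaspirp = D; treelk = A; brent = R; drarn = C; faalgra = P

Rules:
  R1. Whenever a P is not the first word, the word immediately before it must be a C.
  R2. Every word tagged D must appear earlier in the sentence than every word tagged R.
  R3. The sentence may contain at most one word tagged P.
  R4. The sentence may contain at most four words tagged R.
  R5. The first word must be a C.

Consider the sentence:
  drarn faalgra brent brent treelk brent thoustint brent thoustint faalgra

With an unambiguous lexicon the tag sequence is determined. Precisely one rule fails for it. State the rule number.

Fixed tagging: C P R R A R C R C P.
Rule check: R1 holds, R2 holds, R3 violated, R4 holds, R5 holds.
Only rule 3 fails.

3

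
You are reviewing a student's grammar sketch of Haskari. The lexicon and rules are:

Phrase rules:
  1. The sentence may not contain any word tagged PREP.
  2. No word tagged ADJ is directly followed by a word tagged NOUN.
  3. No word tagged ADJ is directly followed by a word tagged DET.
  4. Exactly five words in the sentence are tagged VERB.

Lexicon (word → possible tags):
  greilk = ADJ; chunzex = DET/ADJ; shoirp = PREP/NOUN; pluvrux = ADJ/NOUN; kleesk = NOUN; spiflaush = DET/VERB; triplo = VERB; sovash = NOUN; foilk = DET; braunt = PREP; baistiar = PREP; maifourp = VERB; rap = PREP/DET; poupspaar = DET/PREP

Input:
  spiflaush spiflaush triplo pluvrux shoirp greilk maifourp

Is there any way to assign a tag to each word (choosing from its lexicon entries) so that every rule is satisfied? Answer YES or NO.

NO

Candidates per position — 1:spiflaush {DET,VERB}; 2:spiflaush {DET,VERB}; 3:triplo {VERB}; 4:pluvrux {ADJ,NOUN}; 5:shoirp {PREP,NOUN}; 6:greilk {ADJ}; 7:maifourp {VERB}.
Rule 4 cannot be satisfied by any choice of tags from the lexicon.
So there is no consistent tagging.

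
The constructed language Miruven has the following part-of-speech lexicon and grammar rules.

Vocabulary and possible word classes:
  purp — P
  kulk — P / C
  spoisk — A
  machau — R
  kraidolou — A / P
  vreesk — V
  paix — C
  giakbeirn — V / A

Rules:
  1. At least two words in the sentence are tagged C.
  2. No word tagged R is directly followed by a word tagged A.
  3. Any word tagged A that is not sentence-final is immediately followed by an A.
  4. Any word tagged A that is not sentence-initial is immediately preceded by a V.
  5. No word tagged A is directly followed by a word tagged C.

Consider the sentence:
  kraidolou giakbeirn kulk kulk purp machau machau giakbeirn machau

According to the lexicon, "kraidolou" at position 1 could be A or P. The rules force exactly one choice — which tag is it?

P

Candidates per position — 1:kraidolou {A,P}; 2:giakbeirn {V,A}; 3:kulk {P,C}; 4:kulk {P,C}; 5:purp {P}; 6:machau {R}; 7:machau {R}; 8:giakbeirn {V,A}; 9:machau {R}.
At position 1, choosing A makes rule 3 impossible to satisfy; hence P.
At position 2, choosing A makes rule 3 impossible to satisfy; hence V.
At position 3, choosing P makes rule 1 impossible to satisfy; hence C.
At position 4, choosing P makes rule 1 impossible to satisfy; hence C.
At position 8, choosing A makes rule 2 impossible to satisfy; hence V.
The unique satisfying tagging is: P V C C P R R V R.
Verifying each rule — rule 1 ✓; rule 2 ✓; rule 3 ✓; rule 4 ✓; rule 5 ✓.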